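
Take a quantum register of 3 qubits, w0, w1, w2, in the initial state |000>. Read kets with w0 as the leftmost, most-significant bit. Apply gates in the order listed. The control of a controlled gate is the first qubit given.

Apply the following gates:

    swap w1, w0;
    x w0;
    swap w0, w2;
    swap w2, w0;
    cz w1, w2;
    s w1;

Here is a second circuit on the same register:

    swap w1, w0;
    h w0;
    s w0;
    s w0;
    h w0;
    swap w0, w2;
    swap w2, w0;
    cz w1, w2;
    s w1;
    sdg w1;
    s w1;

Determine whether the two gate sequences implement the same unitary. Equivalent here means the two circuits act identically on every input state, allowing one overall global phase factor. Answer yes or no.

Yes: on every input state the two circuits agree up to one overall phase factor.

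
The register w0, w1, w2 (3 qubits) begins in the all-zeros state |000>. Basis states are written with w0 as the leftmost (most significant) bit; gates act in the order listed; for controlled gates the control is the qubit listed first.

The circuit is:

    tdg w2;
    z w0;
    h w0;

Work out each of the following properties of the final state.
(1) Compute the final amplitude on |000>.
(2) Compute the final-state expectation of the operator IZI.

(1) The amplitude on |000> is sqrt(2)/2.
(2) In the final state, IZI has expectation 1.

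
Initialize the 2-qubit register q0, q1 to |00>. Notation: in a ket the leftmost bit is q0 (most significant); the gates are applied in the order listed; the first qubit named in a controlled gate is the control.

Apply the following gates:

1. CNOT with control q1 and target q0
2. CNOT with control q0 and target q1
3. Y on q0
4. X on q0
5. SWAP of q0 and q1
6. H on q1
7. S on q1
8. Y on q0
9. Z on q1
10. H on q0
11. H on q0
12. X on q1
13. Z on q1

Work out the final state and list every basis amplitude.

The resulting statevector has amplitude 0 on |00>, 0 on |01>, sqrt(2)*I/2 on |10>, sqrt(2)/2 on |11>.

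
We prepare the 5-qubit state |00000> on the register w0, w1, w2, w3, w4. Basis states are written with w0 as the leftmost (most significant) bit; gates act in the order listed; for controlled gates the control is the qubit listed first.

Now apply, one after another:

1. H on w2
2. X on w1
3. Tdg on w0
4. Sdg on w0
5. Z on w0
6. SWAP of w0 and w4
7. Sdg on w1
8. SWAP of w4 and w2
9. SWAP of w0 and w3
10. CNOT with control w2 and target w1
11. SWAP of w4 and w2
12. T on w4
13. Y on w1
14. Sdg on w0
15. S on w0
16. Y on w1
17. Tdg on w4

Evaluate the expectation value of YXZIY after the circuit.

The observable YXZIY averages to 0. Key observation: steps 12-17 multiply out to the identity, so the circuit reduces to the remaining gates.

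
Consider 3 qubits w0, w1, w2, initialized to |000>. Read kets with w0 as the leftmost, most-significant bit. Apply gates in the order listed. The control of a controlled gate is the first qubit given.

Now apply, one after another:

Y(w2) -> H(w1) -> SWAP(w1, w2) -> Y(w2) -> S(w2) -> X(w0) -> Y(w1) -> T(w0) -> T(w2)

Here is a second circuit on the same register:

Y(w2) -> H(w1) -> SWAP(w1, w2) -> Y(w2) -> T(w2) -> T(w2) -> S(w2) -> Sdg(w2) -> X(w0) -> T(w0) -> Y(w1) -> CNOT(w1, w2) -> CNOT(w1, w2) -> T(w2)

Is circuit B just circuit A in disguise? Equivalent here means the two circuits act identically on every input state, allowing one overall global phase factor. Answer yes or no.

Yes, they are equivalent — the unitaries differ by at most a global phase.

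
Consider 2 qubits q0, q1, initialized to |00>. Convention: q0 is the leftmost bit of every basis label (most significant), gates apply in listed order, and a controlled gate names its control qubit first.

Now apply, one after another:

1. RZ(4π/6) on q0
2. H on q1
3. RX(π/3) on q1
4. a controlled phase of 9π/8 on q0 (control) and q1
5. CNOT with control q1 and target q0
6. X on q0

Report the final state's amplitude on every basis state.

The resulting statevector has amplitude 0 on |00>, (-sqrt(6) + sqrt(2)*I)*exp(2*I*pi/3)/4 on |01>, (-sqrt(6) + sqrt(2)*I)*exp(2*I*pi/3)/4 on |10>, 0 on |11>.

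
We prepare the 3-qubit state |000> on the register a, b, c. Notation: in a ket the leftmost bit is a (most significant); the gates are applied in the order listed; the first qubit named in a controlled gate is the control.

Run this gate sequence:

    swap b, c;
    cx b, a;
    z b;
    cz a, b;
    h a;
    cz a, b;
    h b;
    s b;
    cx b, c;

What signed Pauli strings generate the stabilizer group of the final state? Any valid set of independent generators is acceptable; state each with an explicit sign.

The stabilizer group can be generated by +XII, +IXY, +IZZ, among other valid generating sets.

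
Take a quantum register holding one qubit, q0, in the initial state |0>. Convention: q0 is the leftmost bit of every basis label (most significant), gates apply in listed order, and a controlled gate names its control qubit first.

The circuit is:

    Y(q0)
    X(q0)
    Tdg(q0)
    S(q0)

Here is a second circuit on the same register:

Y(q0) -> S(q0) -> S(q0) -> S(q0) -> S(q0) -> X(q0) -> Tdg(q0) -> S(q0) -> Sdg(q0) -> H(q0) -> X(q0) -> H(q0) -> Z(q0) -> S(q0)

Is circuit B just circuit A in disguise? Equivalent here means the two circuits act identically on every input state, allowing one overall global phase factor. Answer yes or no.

Yes: on every input state the two circuits agree up to one overall phase factor.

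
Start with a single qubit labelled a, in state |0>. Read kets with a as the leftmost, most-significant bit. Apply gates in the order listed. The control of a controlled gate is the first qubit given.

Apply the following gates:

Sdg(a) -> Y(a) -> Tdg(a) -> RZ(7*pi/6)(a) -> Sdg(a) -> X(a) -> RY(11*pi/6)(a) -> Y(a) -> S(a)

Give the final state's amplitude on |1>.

The amplitude on |1> is (sqrt(2) + sqrt(6))*exp(I*pi/3)/4.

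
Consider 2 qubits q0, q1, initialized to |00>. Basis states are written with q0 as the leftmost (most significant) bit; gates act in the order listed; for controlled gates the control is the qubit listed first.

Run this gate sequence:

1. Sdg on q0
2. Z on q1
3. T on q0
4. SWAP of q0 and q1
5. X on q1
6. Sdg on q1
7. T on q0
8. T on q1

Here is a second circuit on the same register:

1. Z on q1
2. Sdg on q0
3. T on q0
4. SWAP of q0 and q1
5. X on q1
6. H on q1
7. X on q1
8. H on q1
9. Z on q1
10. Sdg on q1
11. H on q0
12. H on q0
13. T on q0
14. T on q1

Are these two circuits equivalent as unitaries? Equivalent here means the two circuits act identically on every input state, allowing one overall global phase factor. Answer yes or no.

Yes: on every input state the two circuits agree up to one overall phase factor.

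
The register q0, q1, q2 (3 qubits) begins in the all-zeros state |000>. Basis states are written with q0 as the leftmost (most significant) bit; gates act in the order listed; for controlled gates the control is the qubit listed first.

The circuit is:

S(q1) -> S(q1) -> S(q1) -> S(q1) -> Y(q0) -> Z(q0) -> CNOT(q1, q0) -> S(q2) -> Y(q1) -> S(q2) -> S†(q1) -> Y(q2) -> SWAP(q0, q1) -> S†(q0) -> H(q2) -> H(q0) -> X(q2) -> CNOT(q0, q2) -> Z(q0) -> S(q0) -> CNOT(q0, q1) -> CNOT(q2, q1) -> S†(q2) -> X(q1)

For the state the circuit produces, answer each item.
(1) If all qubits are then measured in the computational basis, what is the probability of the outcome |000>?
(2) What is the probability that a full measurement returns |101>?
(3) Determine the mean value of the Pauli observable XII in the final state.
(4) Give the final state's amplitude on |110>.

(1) The probability of measuring |000> is 1/4. Key observation: gates 1-4 undo each other exactly, leaving only the rest of the circuit to track.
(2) A full measurement returns |101> with probability 1/4.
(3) The observable XII averages to 0.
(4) The amplitude on |110> is 1/2.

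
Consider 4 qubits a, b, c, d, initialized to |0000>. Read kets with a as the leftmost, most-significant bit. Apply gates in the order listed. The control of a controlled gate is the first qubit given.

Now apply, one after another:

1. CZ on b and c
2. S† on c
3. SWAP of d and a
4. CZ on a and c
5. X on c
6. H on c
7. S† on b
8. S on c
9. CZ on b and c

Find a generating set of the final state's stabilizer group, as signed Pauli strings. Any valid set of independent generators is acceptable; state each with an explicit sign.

The stabilizer group can be generated by -IIYI, +ZIII, +IZII, +IIIZ, among other valid generating sets.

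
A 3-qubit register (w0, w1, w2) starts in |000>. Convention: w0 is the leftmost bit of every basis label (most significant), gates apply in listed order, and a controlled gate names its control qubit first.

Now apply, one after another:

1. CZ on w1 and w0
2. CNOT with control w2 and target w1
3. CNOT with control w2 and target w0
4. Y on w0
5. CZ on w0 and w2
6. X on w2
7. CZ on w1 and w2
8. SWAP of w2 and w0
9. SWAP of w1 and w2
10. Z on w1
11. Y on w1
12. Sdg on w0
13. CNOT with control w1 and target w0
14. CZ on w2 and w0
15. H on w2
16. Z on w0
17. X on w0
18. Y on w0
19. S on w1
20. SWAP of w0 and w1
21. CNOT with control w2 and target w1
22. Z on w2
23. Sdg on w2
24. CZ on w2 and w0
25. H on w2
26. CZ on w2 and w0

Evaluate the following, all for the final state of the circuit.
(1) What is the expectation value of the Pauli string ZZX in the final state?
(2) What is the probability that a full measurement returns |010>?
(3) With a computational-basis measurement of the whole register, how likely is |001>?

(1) The expectation value of ZZX is -1.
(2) The probability of measuring |010> is 1/4.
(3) Outcome |001> occurs with probability 1/4.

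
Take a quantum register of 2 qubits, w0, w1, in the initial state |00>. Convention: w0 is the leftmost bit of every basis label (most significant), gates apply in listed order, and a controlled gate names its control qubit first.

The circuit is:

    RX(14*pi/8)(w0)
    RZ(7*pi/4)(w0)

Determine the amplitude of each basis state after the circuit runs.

After the circuit, the state carries amplitude sqrt(sqrt(2) + 2)*exp(I*pi/8)/2 on |00>, 0 on |01>, sqrt(2 - sqrt(2))*exp(3*I*pi/8)/2 on |10>, 0 on |11>.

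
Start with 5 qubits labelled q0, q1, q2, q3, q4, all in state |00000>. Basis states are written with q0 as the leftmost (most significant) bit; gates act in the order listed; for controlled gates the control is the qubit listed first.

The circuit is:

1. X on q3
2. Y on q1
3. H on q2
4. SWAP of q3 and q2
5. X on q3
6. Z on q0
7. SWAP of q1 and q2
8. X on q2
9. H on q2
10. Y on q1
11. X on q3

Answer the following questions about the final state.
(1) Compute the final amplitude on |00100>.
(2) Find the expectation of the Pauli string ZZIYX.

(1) |00100> carries amplitude 1/2 in the final state.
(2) The expectation value of ZZIYX is 0.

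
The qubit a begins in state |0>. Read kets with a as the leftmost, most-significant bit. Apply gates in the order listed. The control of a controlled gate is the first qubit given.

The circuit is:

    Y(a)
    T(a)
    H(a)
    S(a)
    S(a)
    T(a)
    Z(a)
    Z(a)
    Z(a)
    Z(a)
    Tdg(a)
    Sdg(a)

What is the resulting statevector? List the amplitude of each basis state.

The final amplitudes are sqrt(2)*exp(3*I*pi/4)/2 on |0>, sqrt(2)*exp(I*pi/4)/2 on |1>.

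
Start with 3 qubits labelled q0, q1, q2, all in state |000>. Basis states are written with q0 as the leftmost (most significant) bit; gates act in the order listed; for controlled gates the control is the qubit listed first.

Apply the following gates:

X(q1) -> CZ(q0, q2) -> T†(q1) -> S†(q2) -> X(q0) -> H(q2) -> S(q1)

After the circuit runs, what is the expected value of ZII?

In the final state, ZII has expectation -1.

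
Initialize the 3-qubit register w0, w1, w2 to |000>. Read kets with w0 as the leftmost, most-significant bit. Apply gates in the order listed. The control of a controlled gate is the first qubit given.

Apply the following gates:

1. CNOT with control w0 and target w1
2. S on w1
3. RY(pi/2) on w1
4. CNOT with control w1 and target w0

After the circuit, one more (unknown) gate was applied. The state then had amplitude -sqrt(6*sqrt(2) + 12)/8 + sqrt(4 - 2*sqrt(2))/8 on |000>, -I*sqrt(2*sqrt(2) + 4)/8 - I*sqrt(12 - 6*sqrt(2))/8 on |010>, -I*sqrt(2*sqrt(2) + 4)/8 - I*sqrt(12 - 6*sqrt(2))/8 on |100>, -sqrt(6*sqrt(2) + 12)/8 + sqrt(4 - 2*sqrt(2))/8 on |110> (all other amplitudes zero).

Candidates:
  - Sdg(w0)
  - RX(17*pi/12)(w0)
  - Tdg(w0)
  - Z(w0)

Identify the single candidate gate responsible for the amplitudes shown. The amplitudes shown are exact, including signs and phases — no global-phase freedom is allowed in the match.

The applied gate was RX(17*pi/12)(w0).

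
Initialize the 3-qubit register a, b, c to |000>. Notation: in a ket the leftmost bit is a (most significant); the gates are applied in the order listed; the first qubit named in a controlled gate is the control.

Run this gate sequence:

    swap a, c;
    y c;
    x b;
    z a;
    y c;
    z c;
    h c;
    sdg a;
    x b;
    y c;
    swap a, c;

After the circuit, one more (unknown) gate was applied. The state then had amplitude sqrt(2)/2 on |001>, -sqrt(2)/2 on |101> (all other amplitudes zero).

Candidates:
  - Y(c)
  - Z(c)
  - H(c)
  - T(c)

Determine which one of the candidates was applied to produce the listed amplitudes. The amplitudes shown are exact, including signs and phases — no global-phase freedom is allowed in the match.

The applied gate was Y(c).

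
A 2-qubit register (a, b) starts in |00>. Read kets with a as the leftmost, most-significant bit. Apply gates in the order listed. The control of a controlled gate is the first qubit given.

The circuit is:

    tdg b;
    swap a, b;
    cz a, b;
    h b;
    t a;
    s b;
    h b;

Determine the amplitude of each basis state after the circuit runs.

After the circuit, the state carries amplitude 1/2 + I/2 on |00>, 1/2 - I/2 on |01>, 0 on |10>, 0 on |11>.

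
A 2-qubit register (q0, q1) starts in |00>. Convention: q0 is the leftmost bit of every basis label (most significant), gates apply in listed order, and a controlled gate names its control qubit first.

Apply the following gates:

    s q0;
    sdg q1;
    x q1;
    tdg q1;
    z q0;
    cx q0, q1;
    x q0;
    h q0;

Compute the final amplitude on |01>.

|01> carries amplitude -sqrt(2)*exp(3*I*pi/4)/2 in the final state.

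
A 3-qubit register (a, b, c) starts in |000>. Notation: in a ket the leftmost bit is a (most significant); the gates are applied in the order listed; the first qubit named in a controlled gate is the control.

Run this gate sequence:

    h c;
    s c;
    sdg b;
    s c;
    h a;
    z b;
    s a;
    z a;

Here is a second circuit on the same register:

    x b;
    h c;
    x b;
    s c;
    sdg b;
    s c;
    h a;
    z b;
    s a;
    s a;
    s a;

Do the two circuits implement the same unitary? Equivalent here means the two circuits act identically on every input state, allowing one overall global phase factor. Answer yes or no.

Yes — the two circuits implement the same unitary up to a global phase.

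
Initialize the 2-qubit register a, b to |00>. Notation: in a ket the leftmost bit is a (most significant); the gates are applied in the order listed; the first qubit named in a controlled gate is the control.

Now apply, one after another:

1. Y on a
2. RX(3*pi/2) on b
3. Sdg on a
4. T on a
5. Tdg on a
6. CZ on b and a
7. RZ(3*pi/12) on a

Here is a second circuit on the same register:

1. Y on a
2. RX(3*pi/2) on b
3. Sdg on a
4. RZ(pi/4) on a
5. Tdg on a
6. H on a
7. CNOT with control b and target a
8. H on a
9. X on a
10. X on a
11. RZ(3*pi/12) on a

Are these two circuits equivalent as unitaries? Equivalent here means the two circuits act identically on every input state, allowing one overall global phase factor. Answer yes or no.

Yes — the two circuits implement the same unitary up to a global phase.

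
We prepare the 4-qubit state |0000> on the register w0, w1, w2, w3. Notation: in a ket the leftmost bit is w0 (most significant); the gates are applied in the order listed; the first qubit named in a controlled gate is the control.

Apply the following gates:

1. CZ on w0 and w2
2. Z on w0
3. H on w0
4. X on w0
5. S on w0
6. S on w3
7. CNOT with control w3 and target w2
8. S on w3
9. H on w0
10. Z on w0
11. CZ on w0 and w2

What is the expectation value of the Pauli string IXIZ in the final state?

The expectation value of IXIZ is 0.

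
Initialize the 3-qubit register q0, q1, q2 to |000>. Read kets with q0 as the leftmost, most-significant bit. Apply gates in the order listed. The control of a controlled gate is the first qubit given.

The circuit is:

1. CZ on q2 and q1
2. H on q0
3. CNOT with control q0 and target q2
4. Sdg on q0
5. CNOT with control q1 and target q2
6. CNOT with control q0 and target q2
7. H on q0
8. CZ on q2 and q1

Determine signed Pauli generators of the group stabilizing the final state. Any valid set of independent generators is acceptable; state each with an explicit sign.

The stabilizer group can be generated by +YII, +IZI, +IIZ, among other valid generating sets.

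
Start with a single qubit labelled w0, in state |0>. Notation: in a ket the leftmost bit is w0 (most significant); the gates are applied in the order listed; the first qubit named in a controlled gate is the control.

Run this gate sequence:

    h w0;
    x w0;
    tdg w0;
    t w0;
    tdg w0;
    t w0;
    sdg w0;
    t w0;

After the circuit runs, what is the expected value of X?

The observable X averages to sqrt(2)/2. Key observation: gates 3-6 undo each other exactly, leaving only the rest of the circuit to track.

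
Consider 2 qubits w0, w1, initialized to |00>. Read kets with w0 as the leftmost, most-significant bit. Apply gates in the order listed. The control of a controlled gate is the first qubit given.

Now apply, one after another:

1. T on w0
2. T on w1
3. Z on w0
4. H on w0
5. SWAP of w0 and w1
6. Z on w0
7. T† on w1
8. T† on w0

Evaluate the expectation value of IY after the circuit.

In the final state, IY has expectation -sqrt(2)/2.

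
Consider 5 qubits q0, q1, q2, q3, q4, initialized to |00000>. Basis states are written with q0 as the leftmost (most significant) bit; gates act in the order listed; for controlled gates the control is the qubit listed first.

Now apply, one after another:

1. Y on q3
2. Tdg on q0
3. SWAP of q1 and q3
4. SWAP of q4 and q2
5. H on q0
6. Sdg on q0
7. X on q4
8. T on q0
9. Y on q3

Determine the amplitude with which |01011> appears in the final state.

The amplitude on |01011> is -sqrt(2)/2.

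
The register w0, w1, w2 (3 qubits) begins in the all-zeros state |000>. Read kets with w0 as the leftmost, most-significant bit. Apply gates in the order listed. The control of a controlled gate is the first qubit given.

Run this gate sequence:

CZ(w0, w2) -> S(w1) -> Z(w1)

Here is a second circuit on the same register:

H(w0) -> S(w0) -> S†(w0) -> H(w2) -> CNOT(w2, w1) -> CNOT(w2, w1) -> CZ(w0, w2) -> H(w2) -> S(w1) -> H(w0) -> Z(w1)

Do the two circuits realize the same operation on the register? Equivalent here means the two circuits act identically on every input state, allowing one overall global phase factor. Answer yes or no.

No — the two circuits implement different unitaries, even allowing a global phase.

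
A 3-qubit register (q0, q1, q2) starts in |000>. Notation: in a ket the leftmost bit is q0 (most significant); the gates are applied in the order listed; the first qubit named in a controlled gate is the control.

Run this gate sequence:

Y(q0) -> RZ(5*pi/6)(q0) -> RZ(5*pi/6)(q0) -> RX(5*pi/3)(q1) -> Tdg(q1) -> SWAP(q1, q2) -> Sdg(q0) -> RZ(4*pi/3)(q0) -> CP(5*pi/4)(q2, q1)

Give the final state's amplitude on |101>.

The final state's coefficient on |101> equals exp(3*I*pi/4)/2.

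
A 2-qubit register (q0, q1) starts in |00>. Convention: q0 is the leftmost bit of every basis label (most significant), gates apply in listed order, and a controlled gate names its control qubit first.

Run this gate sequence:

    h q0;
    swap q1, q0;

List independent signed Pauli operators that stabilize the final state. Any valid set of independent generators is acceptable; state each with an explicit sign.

The final state is stabilized by the group generated by +IX, +ZI; other independent generating sets are equally valid.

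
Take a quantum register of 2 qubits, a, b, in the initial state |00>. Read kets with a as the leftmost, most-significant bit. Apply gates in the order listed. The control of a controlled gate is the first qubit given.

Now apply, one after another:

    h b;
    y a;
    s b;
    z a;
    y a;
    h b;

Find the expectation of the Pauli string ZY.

In the final state, ZY has expectation -1.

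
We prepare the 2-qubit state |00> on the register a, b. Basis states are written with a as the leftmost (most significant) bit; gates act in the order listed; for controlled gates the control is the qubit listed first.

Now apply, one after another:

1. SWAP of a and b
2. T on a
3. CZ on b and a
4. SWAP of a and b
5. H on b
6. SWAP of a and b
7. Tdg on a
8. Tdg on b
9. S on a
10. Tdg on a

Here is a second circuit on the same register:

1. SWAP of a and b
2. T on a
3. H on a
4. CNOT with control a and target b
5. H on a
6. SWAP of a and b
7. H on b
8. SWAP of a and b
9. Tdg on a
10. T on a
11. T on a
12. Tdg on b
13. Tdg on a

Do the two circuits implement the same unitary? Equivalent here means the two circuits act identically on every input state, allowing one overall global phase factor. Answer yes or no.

No: there is an input state on which the two circuits produce genuinely different outputs (not merely differing by a phase).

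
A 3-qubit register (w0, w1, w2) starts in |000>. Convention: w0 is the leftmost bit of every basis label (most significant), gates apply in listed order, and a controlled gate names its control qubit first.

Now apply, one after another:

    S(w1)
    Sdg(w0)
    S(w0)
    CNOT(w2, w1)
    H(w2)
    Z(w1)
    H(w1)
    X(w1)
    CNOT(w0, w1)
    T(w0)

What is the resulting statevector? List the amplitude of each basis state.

The resulting statevector has amplitude 1/2 on |000>, 1/2 on |001>, 1/2 on |010>, 1/2 on |011>, 0 on |100>, 0 on |101>, 0 on |110>, 0 on |111>.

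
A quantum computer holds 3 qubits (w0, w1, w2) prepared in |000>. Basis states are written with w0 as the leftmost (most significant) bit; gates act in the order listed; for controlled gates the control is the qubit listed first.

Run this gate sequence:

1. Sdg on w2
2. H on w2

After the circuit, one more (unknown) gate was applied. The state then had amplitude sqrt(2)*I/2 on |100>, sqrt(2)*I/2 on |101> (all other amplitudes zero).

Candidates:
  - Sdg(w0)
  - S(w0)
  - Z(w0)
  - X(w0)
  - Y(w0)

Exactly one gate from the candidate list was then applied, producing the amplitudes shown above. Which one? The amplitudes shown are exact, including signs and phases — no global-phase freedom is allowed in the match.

The unique candidate consistent with the amplitudes is Y(w0).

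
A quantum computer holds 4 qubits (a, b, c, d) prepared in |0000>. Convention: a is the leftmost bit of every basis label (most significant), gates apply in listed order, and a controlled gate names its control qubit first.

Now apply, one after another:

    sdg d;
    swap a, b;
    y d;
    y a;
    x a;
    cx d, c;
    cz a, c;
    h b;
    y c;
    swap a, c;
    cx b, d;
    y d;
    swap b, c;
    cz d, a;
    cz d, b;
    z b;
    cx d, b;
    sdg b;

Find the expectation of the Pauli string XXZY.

In the final state, XXZY has expectation 0.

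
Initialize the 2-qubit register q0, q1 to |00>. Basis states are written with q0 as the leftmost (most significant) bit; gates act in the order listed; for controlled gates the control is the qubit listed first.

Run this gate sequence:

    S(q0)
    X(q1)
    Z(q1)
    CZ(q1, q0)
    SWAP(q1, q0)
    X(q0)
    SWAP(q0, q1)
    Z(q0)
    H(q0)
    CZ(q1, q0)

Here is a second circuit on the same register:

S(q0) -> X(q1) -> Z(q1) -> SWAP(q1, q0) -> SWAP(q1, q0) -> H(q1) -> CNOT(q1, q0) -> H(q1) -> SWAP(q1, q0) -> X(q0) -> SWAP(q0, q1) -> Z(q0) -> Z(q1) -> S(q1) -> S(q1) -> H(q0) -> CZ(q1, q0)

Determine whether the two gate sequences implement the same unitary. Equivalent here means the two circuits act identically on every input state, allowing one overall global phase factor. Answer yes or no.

No: there is an input state on which the two circuits produce genuinely different outputs (not merely differing by a phase).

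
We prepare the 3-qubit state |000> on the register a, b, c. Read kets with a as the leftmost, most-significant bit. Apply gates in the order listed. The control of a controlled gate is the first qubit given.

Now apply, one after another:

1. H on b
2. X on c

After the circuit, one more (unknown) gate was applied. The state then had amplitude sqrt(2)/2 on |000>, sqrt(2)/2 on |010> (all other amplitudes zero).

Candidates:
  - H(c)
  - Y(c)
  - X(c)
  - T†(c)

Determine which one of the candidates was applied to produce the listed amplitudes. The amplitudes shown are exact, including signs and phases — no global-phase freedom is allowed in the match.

The applied gate was X(c).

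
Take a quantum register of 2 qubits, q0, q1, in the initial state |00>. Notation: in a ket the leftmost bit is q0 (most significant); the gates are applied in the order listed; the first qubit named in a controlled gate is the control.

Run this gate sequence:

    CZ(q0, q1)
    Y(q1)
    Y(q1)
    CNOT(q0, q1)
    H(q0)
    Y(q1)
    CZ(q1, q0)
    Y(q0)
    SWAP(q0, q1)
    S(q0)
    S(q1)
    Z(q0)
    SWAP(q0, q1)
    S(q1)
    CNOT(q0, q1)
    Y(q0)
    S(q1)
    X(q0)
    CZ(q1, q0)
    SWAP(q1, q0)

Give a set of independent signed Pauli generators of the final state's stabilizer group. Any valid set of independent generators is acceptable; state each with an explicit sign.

The stabilizer group can be generated by -XX, -ZZ, among other valid generating sets.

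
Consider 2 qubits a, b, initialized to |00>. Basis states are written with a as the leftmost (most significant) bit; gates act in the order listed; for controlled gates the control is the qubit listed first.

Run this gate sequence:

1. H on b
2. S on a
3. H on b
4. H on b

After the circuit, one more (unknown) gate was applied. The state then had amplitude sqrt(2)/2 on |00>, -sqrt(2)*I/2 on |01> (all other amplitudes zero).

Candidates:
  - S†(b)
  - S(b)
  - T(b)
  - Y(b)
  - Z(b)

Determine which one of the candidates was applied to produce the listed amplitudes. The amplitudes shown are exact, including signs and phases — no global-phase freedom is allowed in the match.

The applied gate was S†(b).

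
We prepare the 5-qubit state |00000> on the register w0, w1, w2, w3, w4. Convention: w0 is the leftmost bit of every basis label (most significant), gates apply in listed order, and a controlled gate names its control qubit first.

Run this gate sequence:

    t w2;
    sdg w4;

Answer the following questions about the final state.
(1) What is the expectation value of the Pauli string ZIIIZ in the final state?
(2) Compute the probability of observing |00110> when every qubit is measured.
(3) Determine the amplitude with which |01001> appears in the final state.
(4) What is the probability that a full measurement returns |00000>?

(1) The expectation value of ZIIIZ is 1.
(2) A full measurement returns |00110> with probability 0.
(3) |01001> carries amplitude 0 in the final state.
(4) The probability of measuring |00000> is 1.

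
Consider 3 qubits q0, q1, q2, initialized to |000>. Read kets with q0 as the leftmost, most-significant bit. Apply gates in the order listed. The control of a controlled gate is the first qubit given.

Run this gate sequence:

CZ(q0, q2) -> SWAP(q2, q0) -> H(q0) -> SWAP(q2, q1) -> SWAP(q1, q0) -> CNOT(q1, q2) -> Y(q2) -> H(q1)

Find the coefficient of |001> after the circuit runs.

The amplitude on |001> is I/2.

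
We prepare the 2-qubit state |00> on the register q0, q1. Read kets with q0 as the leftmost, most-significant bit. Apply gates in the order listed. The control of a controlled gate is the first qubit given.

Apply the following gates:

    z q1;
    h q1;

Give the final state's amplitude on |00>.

The amplitude on |00> is sqrt(2)/2.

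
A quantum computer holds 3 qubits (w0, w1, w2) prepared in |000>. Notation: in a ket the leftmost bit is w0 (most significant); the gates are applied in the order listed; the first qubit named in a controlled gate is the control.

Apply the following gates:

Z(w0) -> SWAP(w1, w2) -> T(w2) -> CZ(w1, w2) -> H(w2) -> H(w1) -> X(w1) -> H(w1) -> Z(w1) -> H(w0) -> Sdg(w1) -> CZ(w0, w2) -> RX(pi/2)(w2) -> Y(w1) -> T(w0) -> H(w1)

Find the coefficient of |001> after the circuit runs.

The final state's coefficient on |001> equals 1/4 + I/4.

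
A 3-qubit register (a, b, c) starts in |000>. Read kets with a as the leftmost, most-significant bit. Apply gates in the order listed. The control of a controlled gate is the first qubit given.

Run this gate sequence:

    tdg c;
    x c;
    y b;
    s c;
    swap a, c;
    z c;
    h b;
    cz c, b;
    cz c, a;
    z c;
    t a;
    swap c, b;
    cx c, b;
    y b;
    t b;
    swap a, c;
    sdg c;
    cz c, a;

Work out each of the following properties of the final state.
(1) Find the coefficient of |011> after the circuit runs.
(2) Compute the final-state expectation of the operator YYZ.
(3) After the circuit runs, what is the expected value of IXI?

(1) The amplitude on |011> is -sqrt(2)*I/2.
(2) In the final state, YYZ has expectation sqrt(2)/2.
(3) The observable IXI averages to 0.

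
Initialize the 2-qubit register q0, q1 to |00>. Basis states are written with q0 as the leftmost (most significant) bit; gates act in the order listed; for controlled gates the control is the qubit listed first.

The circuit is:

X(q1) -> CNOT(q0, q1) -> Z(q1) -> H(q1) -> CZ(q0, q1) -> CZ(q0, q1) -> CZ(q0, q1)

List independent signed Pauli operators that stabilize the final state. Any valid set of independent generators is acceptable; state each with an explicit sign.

The stabilizer group can be generated by -IX, +ZI, among other valid generating sets. Key observation: gates 6-7 undo each other exactly, leaving only the rest of the circuit to track.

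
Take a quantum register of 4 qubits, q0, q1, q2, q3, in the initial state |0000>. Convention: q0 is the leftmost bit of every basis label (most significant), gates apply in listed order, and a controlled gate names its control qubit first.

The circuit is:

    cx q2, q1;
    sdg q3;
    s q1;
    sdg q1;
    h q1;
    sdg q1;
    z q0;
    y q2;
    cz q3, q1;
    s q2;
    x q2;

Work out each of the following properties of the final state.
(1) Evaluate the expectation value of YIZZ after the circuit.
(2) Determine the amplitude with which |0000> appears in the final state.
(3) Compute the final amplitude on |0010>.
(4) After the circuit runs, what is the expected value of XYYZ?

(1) The observable YIZZ averages to 0.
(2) The final state's coefficient on |0000> equals -sqrt(2)/2.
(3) The final state's coefficient on |0010> equals 0.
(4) The expectation value of XYYZ is 0.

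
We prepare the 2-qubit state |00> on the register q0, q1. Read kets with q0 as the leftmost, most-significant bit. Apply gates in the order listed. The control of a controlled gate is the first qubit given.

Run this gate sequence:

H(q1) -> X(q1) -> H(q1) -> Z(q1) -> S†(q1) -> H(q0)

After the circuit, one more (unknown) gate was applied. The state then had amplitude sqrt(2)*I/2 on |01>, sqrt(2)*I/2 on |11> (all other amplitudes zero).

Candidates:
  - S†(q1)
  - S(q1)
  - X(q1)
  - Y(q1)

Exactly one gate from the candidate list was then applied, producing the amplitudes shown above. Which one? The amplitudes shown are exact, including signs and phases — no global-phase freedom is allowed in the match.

The unique candidate consistent with the amplitudes is Y(q1). Key observation: gates 1-4 undo each other exactly, leaving only the rest of the circuit to track.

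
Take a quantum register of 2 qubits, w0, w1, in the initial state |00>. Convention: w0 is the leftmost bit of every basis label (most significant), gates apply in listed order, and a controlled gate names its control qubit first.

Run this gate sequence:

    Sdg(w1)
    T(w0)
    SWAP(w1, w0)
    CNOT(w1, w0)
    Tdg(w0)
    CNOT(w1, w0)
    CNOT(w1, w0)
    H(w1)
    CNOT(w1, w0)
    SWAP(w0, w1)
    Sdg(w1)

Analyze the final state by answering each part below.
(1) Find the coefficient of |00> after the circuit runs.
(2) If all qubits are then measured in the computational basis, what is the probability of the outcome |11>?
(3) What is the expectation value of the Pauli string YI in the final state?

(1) The amplitude on |00> is sqrt(2)/2.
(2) Outcome |11> occurs with probability 1/2.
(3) The expectation value of YI is 0.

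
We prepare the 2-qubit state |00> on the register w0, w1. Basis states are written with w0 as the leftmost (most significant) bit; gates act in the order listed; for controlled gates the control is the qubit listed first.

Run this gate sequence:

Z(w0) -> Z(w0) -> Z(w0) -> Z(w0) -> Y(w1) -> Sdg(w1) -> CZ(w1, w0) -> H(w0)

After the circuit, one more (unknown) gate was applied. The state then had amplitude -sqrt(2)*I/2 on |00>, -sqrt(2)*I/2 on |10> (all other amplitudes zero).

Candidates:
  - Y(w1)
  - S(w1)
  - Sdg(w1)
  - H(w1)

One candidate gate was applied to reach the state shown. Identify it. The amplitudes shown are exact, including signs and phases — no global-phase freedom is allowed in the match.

It was Y(w1) that produced the state shown. Key observation: the block from step 1 through step 4 cancels to the identity and can be dropped.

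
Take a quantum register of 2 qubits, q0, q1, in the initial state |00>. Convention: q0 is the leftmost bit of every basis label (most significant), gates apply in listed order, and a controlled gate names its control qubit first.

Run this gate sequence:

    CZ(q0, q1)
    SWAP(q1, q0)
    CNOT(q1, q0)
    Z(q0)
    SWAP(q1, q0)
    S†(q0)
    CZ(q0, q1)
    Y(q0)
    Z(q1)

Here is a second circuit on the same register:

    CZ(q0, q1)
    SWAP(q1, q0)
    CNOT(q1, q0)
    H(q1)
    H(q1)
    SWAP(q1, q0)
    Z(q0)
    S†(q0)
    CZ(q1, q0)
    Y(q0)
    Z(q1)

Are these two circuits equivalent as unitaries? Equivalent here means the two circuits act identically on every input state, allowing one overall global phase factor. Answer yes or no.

No: there is an input state on which the two circuits produce genuinely different outputs (not merely differing by a phase).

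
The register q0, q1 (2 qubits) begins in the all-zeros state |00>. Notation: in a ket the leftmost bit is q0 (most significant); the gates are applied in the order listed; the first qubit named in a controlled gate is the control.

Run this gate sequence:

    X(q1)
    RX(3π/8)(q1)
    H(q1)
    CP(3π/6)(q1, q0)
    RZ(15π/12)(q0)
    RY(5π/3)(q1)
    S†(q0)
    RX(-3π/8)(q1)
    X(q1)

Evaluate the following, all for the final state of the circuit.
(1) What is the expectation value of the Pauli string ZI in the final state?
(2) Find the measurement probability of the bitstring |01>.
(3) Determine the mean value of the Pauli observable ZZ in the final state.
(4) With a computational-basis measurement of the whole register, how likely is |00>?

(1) The expectation value of ZI is 1.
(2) Outcome |01> occurs with probability -sqrt(3)/8 + sqrt(6)/16 + sqrt(2)/8 + 3/4.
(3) In the final state, ZZ has expectation -1/2 - sqrt(2)/4 - sqrt(6)/8 + sqrt(3)/4.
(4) The probability of measuring |00> is -sqrt(2)/8 - sqrt(6)/16 + sqrt(3)/8 + 1/4.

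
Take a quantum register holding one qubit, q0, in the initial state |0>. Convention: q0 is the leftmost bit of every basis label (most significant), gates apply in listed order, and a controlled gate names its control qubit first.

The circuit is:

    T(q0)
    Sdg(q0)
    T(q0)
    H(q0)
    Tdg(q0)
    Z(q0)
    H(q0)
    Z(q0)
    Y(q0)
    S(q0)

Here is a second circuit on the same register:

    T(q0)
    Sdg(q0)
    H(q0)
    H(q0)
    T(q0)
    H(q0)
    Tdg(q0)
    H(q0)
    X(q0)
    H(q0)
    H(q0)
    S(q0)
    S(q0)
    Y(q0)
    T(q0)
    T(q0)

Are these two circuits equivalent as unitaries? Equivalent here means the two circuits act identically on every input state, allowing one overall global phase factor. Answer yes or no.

Yes, they are equivalent — the unitaries differ by at most a global phase.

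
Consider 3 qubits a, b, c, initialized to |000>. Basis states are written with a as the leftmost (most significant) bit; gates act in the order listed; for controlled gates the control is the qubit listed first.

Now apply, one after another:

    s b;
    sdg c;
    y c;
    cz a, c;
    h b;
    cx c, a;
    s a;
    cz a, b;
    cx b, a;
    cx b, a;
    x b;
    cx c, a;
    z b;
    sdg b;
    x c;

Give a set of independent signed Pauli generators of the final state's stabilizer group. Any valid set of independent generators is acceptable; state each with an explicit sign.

The final state is stabilized by the group generated by -IYI, +ZII, +IIZ; other independent generating sets are equally valid.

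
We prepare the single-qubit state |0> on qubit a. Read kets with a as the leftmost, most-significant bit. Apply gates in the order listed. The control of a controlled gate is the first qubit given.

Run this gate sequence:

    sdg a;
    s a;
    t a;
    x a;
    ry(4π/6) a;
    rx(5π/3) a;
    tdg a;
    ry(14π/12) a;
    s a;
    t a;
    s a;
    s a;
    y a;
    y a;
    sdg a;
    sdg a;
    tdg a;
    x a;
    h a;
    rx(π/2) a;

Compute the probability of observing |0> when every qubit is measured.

The probability of measuring |0> is 3*sqrt(2)/32 + 7/16.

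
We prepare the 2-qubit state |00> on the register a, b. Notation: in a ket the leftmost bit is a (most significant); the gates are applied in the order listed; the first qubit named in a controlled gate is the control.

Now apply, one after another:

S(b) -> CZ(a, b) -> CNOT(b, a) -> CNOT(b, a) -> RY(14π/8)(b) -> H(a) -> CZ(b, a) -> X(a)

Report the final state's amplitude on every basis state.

After the circuit, the state carries amplitude -sqrt(2*sqrt(2) + 4)/4 on |00>, -sqrt(4 - 2*sqrt(2))/4 on |01>, -sqrt(2*sqrt(2) + 4)/4 on |10>, sqrt(4 - 2*sqrt(2))/4 on |11>.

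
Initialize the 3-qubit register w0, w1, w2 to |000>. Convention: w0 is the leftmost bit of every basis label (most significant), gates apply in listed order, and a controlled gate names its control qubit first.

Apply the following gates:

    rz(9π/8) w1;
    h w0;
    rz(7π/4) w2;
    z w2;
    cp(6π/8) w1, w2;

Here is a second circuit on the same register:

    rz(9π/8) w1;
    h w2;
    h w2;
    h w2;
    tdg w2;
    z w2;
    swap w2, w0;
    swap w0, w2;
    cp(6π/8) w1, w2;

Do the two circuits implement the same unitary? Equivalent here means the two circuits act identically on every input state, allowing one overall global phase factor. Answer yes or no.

No, they are not equivalent — no single phase factor reconciles the two unitaries.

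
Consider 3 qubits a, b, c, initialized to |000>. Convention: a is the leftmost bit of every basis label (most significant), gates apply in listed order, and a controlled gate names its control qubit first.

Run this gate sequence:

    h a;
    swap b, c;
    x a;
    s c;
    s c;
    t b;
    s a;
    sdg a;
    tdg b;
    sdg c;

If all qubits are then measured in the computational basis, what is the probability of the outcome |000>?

A full measurement returns |000> with probability 1/2. Key observation: steps 5-10 multiply out to the identity, so the circuit reduces to the remaining gates.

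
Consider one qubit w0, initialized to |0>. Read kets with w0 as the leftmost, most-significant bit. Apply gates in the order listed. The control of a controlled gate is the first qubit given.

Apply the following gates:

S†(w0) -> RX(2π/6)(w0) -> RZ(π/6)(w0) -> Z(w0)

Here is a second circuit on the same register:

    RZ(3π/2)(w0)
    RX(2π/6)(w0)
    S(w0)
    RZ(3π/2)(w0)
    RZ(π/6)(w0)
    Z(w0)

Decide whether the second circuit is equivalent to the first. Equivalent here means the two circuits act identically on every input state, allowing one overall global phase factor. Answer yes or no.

Yes — the two circuits implement the same unitary up to a global phase.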